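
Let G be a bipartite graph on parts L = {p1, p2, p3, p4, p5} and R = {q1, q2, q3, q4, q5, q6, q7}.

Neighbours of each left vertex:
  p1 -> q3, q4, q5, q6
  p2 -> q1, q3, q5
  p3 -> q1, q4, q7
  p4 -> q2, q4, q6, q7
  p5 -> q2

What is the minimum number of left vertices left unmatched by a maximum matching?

0

For example, pair p1–q4, p2–q5, p3–q7, p4–q6, p5–q2.
This saturates every left vertex, so 5 is the maximum.
That matches 5 of the 5, leaving 0 unmatched; no matching can do better.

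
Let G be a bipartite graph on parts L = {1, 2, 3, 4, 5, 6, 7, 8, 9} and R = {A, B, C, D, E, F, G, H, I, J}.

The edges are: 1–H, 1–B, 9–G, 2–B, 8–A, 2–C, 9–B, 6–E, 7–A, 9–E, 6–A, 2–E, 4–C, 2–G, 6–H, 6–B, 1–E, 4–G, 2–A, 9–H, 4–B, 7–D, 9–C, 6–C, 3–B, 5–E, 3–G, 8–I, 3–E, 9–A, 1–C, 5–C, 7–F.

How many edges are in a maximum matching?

For example, pair 1-H, 2-G, 3-B, 4-C, 5-E, 6-A, 7-F, 8-I.
The set {1, 2, 3, 4, 5, 6, 9} has only 6 neighbours ({A, B, C, E, G, H}), so by Hall's theorem at most 8 of the 9 left vertices can be matched.

8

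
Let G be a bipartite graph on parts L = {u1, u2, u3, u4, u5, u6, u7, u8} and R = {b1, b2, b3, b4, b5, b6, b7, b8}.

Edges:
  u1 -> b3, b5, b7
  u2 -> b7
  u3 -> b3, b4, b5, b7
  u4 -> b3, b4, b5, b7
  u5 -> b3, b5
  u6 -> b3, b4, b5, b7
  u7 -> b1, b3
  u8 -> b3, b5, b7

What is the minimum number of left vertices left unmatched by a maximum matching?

3

A valid assignment of size 5: u1-b5, u2-b7, u3-b4, u4-b3, u7-b1.
The set {u1, u2, u3, u4, u5, u6, u8} has only 4 neighbours ({b3, b4, b5, b7}), so by Hall's theorem at most 5 of the 8 left vertices can be matched.
That matches 5 of the 8, leaving 3 unmatched; no matching can do better.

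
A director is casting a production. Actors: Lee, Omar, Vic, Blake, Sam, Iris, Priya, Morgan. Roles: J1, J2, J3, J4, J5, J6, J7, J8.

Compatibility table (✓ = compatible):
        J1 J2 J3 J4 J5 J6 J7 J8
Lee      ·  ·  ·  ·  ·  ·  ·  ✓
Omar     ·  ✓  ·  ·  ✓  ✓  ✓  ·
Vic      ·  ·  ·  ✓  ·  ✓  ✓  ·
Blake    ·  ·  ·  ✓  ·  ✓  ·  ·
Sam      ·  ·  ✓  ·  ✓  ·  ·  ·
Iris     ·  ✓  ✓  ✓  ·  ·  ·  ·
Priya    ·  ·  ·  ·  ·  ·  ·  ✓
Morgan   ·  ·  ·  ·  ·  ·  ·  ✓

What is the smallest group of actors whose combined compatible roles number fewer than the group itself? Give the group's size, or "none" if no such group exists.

Take S = {Lee, Priya}. Its neighbourhood is {J8}, so |N(S)| = 1 < |S| = 2.
No single vertex violates Hall's condition since each has at least one neighbour, so 2 is the minimum.

2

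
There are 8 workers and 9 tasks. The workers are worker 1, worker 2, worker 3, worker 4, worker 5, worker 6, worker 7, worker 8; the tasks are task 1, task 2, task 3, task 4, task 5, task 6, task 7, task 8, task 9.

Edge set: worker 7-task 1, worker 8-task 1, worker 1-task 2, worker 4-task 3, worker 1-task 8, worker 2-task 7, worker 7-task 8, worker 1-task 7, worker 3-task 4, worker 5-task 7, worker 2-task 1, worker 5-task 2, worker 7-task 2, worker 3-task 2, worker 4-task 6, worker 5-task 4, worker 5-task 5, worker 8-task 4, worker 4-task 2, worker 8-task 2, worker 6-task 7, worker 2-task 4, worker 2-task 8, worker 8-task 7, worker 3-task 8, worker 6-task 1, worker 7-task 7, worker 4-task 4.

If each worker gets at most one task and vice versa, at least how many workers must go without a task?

A valid assignment of size 7: worker 1-task 7, worker 2-task 8, worker 3-task 4, worker 4-task 6, worker 5-task 5, worker 6-task 1, worker 7-task 2.
The set {worker 1, worker 2, worker 3, worker 6, worker 7, worker 8} has only 5 neighbours ({task 1, task 2, task 4, task 7, task 8}), so by Hall's theorem at most 7 of the 8 workers can be matched.
That matches 7 of the 8, leaving 1 unmatched; no matching can do better.

1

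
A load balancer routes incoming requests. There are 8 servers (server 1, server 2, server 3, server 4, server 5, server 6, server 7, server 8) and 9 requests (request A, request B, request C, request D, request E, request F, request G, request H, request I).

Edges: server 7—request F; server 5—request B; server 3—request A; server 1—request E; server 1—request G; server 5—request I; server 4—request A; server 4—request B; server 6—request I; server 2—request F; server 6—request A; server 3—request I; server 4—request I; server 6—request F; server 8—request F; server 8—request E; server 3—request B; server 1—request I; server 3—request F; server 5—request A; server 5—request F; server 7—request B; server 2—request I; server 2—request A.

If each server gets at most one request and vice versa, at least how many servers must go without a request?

One maximum matching: server 1–request G, server 2–request A, server 3–request B, server 4–request I, server 5–request F, server 8–request E.
The set {server 2, server 3, server 4, server 5, server 6, server 7} has only 4 neighbours ({request A, request B, request F, request I}), so by Hall's theorem at most 6 of the 8 servers can be matched.
That matches 6 of the 8, leaving 2 unmatched; no matching can do better.

2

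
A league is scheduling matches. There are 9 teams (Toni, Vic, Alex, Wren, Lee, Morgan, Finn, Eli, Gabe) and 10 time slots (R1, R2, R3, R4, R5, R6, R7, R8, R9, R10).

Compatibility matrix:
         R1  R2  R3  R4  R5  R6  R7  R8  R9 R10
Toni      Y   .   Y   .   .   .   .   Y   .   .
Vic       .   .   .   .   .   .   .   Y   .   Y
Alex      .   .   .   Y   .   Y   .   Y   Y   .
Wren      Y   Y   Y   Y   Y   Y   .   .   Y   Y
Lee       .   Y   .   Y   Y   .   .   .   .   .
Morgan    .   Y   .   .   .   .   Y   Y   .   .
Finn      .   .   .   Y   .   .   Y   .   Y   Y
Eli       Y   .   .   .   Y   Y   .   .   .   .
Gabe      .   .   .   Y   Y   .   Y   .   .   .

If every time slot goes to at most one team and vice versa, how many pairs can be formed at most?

One maximum matching: Toni–R1, Vic–R10, Alex–R4, Wren–R3, Lee–R5, Morgan–R8, Finn–R9, Eli–R6, Gabe–R7.
All 9 teams are matched, so no larger matching exists.

9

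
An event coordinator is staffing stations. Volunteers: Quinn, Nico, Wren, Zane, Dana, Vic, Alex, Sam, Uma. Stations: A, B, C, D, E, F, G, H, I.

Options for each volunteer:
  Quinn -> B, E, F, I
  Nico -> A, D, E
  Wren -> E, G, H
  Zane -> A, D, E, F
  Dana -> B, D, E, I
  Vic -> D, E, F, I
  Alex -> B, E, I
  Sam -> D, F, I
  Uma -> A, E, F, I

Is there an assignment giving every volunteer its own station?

No

The set {Quinn, Nico, Zane, Dana, Vic, Alex, Sam, Uma} has only 6 neighbours ({A, B, D, E, F, I}), so by Hall's theorem at most 7 of the 9 volunteers can be matched.
Hence no matching covers every volunteer.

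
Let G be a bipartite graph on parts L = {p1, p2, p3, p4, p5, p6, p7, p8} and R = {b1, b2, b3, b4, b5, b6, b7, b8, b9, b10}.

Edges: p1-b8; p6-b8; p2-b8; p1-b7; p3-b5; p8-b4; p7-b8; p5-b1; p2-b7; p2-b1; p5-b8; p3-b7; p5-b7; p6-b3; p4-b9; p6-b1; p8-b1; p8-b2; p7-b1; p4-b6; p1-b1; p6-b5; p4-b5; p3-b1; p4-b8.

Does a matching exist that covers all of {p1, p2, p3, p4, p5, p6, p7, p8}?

The set {p1, p2, p5, p7} has only 3 neighbours ({b1, b7, b8}), so by Hall's theorem at most 7 of the 8 left vertices can be matched.
Hence no matching covers every left vertex.

No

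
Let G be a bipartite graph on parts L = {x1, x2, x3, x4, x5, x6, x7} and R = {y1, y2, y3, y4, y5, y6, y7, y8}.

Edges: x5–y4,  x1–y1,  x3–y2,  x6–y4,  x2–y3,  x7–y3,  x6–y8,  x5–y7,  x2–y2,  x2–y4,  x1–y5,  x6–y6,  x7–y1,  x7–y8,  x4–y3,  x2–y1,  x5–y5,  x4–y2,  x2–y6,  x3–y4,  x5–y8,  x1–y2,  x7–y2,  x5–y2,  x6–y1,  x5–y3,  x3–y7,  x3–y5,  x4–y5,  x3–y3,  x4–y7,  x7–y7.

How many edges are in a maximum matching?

A valid assignment of size 7: x1-y1, x2-y6, x3-y3, x4-y2, x5-y4, x6-y8, x7-y7.
This saturates every left vertex, so 7 is the maximum.

7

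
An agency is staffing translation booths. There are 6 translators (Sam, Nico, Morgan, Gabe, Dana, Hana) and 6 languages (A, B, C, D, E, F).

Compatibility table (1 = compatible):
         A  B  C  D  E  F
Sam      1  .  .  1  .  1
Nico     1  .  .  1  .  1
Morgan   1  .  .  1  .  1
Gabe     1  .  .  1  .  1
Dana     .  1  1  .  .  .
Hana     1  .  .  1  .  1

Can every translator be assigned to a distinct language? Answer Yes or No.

No

The set {Sam, Nico, Morgan, Gabe, Hana} has only 3 neighbours ({A, D, F}), so by Hall's theorem at most 4 of the 6 translators can be matched.
Hence no matching covers every translator.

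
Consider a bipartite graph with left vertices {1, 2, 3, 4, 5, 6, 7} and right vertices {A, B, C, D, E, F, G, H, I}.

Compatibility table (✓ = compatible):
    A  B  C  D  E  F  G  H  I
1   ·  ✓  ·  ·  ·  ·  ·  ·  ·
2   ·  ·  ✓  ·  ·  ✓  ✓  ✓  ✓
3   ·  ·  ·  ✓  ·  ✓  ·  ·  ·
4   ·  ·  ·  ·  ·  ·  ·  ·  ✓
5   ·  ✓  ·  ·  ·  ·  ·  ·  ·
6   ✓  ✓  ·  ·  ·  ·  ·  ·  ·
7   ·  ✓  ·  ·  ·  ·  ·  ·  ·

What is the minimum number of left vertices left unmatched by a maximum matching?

For example, pair 1–B, 2–G, 3–F, 4–I, 6–A.
The set {1, 5, 7} has only 1 neighbour ({B}), so by Hall's theorem at most 5 of the 7 left vertices can be matched.
That matches 5 of the 7, leaving 2 unmatched; no matching can do better.

2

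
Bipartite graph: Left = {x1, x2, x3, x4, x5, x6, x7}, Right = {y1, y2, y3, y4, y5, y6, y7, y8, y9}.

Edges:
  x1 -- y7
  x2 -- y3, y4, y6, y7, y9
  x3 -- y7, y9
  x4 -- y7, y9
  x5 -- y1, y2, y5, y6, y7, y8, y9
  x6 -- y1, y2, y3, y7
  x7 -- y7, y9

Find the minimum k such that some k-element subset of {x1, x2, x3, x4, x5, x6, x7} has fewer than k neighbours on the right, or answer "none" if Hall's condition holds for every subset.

Take S = {x1, x3, x4}. Its neighbourhood is {y7, y9}, so |N(S)| = 2 < |S| = 3.
Every subset of size less than 3 has at least as many neighbours as members, so 3 is the minimum.

3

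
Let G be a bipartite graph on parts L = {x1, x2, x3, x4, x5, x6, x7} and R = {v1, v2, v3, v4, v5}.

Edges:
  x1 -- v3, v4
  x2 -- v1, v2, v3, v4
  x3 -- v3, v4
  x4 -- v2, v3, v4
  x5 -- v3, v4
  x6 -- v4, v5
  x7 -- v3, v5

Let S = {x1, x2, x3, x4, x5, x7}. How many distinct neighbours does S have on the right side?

The union of neighbours of {x1, x2, x3, x4, x5, x7} is {v1, v2, v3, v4, v5}, which has 5 elements.
Since |N(S)| = 5 < |S| = 6, Hall's condition fails for this subset.

5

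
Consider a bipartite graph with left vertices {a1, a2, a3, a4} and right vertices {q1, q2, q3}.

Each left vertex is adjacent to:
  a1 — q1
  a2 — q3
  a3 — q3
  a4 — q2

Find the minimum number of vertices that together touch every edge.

A maximum matching has 3 edges (e.g. a1–q1, a2–q3, a4–q2).
By König's theorem the minimum vertex cover has the same size. One such cover is {a1, a4, q3}.

3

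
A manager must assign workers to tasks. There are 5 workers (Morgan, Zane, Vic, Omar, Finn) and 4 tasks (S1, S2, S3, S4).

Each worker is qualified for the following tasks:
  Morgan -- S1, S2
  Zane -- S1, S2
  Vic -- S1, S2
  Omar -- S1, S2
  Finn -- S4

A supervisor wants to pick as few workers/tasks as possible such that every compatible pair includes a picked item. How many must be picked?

3

A maximum matching has 3 edges (e.g. Morgan–S1, Zane–S2, Finn–S4).
By König's theorem the minimum vertex cover has the same size. One such cover is {Finn, S1, S2}.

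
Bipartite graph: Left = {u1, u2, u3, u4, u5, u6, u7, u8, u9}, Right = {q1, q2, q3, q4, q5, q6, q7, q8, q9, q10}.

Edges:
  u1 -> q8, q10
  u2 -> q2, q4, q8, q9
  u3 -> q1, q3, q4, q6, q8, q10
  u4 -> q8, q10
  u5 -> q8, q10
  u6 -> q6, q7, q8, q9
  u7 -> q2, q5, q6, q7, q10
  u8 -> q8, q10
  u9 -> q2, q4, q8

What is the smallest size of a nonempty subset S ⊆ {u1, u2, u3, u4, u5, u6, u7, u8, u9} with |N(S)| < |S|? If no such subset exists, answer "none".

Take S = {u1, u4, u5}. Its neighbourhood is {q8, q10}, so |N(S)| = 2 < |S| = 3.
Every subset of size less than 3 has at least as many neighbours as members, so 3 is the minimum.

3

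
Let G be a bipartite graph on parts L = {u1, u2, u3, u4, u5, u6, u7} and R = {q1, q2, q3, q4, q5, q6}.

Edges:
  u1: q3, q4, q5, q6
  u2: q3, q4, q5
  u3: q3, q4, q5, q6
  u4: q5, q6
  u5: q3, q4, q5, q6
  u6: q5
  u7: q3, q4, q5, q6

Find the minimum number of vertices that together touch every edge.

{q3, q4, q5, q6} is a vertex cover of size 4: every edge has an endpoint in this set.
No smaller cover exists because u1–q6, u2–q4, u3–q3, u4–q5 is a matching of size 4, and a cover must include an endpoint of each of these disjoint edges (König's theorem).

4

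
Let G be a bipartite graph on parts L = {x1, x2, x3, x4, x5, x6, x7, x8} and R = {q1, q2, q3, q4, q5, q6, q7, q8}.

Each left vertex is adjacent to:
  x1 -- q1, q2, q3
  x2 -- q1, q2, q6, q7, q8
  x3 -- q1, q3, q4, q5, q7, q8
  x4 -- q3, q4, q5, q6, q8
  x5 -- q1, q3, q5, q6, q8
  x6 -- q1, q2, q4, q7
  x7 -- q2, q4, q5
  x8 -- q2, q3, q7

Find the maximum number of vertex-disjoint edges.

8

For example, pair x1-q3, x2-q8, x3-q4, x4-q6, x5-q1, x6-q7, x7-q5, x8-q2.
This saturates every left vertex, so 8 is the maximum.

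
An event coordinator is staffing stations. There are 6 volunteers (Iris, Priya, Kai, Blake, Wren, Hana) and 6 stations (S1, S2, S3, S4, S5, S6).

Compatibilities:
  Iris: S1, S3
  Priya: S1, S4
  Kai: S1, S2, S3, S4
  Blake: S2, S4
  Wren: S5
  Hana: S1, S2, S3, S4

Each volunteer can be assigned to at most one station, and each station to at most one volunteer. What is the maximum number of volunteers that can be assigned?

5

A valid assignment of size 5: Iris–S3, Priya–S1, Kai–S4, Blake–S2, Wren–S5.
The set {Iris, Priya, Kai, Blake, Hana} has only 4 neighbours ({S1, S2, S3, S4}), so by Hall's theorem at most 5 of the 6 volunteers can be matched.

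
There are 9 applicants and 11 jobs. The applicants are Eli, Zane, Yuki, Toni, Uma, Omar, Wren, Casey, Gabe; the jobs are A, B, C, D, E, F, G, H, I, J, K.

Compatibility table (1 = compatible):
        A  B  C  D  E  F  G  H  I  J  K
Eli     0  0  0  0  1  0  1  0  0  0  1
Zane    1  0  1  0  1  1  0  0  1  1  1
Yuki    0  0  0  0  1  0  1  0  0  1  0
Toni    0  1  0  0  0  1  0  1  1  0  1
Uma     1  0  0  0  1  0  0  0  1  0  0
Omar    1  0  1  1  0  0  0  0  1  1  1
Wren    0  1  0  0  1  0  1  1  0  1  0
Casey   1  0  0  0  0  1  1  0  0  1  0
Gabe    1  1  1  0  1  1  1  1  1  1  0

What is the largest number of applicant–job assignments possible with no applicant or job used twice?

9

For example, pair Eli-K, Zane-A, Yuki-E, Toni-B, Uma-I, Omar-D, Wren-H, Casey-G, Gabe-J.
All 9 applicants are matched, so no larger matching exists.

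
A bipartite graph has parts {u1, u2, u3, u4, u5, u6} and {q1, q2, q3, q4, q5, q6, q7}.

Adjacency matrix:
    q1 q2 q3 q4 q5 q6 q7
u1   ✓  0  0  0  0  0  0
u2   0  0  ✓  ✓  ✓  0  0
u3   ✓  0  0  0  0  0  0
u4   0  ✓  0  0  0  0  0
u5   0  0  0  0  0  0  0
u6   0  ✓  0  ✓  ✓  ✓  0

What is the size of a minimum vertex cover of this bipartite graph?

4

The 4 edges u1–q1, u2–q4, u4–q2, u6–q6 form a matching, so any vertex cover needs at least 4 vertices (one per matched edge).
Conversely {u2, u4, u6, q1} meets every edge and has exactly 4 vertices, so 4 is optimal.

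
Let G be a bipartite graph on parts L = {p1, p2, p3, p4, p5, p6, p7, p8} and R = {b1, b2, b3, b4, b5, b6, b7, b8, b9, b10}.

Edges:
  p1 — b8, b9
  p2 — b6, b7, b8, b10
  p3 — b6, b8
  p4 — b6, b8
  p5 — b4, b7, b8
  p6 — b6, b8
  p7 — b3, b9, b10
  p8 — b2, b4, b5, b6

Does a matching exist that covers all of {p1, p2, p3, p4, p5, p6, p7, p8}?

No

The set {p3, p4, p6} has only 2 neighbours ({b6, b8}), so by Hall's theorem at most 7 of the 8 left vertices can be matched.
Hence no matching covers every left vertex.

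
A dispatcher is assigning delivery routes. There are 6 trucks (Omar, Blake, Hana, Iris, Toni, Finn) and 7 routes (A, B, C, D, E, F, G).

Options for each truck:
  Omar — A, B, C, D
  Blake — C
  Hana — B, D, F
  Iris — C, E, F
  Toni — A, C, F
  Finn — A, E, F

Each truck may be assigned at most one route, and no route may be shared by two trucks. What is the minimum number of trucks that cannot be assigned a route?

A valid assignment of size 6: Omar→D, Blake→C, Hana→B, Iris→F, Toni→A, Finn→E.
This saturates every truck, so 6 is the maximum.
That matches 6 of the 6, leaving 0 unmatched; no matching can do better.

0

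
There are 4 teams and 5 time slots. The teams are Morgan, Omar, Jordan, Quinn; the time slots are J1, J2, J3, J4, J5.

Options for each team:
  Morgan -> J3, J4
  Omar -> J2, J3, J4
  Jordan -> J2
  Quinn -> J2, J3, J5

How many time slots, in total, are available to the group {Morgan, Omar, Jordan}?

The union of neighbours of {Morgan, Omar, Jordan} is {J2, J3, J4}, which has 3 elements.
Since |N(S)| = 3 ≥ |S| = 3, Hall's condition holds for this subset.

3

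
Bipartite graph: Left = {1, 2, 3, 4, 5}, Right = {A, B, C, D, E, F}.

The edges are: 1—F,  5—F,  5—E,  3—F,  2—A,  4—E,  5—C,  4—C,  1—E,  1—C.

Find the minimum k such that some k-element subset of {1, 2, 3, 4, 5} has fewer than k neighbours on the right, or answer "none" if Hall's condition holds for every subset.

4

Take S = {1, 3, 4, 5}. Its neighbourhood is {C, E, F}, so |N(S)| = 3 < |S| = 4.
Every subset of size less than 4 has at least as many neighbours as members, so 4 is the minimum.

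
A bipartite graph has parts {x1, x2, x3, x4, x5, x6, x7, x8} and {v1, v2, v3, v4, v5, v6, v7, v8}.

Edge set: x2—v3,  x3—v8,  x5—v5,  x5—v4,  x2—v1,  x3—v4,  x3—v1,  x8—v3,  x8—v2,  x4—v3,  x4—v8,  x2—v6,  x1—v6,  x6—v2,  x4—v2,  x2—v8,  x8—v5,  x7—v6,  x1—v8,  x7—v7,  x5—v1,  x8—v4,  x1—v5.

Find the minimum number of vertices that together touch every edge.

8

{x1, x2, x3, x4, x5, x6, x7, x8} is a vertex cover of size 8: every edge has an endpoint in this set.
No smaller cover exists because x1–v5, x2–v6, x3–v8, x4–v3, x5–v1, x6–v2, x7–v7, x8–v4 is a matching of size 8, and a cover must include an endpoint of each of these disjoint edges (König's theorem).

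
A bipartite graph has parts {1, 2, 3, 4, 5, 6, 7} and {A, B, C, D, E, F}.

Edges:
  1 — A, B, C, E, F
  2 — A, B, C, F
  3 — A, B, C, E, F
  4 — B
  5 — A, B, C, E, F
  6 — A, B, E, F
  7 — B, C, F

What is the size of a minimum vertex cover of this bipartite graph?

The 5 edges 1–F, 2–C, 3–E, 4–B, 5–A form a matching, so any vertex cover needs at least 5 vertices (one per matched edge).
Conversely {A, B, C, E, F} meets every edge and has exactly 5 vertices, so 5 is optimal.

5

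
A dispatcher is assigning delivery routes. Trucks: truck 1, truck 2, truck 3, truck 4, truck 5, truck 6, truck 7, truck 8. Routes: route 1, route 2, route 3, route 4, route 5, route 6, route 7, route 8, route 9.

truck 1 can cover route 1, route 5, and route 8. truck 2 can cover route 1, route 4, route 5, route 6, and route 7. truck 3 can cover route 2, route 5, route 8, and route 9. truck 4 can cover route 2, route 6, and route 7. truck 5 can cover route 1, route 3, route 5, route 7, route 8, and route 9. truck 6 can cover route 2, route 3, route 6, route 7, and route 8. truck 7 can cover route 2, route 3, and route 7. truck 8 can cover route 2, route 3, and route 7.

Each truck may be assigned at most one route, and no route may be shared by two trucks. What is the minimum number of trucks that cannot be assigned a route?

0

For example, pair truck 1–route 1, truck 2–route 4, truck 3–route 9, truck 4–route 6, truck 5–route 3, truck 6–route 8, truck 7–route 2, truck 8–route 7.
This saturates every truck, so 8 is the maximum.
That matches 8 of the 8, leaving 0 unmatched; no matching can do better.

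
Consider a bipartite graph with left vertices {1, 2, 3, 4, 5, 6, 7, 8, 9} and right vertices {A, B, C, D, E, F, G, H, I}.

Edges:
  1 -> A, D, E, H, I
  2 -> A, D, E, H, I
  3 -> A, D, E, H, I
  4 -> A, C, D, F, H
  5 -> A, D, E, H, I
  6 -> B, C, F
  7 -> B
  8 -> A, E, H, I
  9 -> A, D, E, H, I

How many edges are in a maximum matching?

8

One maximum matching: 1–A, 2–H, 3–D, 4–F, 5–E, 6–C, 7–B, 8–I.
The set {1, 2, 3, 5, 8, 9} has only 5 neighbours ({A, D, E, H, I}), so by Hall's theorem at most 8 of the 9 left vertices can be matched.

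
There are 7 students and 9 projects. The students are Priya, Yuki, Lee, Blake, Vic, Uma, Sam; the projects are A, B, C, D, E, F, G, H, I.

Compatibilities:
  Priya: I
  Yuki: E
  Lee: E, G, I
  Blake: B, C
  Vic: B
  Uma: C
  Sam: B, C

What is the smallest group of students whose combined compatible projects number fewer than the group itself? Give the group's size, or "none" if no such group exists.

Take S = {Blake, Vic, Uma}. Its neighbourhood is {B, C}, so |N(S)| = 2 < |S| = 3.
Every subset of size less than 3 has at least as many neighbours as members, so 3 is the minimum.

3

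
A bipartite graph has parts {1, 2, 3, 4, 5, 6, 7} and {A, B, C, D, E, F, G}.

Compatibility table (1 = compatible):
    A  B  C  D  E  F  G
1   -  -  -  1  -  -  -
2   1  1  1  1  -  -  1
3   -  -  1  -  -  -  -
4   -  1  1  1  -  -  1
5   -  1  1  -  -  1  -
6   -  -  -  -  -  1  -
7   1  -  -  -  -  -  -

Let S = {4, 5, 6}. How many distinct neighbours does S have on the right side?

The union of neighbours of {4, 5, 6} is {B, C, D, F, G}, which has 5 elements.
Since |N(S)| = 5 ≥ |S| = 3, Hall's condition holds for this subset.

5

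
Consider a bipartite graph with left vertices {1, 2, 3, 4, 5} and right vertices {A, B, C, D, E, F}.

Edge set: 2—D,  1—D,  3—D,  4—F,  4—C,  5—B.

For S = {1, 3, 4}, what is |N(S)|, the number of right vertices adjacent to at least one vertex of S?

The union of neighbours of {1, 3, 4} is {C, D, F}, which has 3 elements.
Since |N(S)| = 3 ≥ |S| = 3, Hall's condition holds for this subset.

3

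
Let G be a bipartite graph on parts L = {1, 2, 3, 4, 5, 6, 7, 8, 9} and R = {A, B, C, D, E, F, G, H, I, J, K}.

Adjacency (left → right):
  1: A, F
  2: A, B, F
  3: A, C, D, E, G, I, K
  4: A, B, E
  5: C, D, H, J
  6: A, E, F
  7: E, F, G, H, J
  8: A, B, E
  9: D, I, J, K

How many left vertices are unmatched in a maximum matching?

A valid assignment of size 8: 1-A, 2-F, 3-K, 4-B, 5-C, 6-E, 7-G, 9-J.
The set {1, 2, 4, 6, 8} has only 4 neighbours ({A, B, E, F}), so by Hall's theorem at most 8 of the 9 left vertices can be matched.
That matches 8 of the 9, leaving 1 unmatched; no matching can do better.

1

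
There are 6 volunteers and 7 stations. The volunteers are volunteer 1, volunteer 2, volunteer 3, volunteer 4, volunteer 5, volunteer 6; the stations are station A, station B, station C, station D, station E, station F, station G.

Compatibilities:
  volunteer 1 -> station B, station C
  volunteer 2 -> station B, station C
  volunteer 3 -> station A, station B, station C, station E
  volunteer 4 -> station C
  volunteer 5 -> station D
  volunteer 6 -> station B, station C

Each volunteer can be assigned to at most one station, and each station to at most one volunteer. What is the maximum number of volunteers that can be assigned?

A valid assignment of size 4: volunteer 1-station C, volunteer 2-station B, volunteer 3-station A, volunteer 5-station D.
The set {volunteer 1, volunteer 2, volunteer 4, volunteer 6} has only 2 neighbours ({station B, station C}), so by Hall's theorem at most 4 of the 6 volunteers can be matched.

4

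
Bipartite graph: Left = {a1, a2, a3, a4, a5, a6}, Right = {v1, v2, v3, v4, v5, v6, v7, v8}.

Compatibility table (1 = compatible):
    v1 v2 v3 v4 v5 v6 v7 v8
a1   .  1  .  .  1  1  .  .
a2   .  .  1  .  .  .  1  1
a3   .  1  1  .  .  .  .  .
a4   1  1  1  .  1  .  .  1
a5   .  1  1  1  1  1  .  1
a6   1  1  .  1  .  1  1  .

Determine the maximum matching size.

A valid assignment of size 6: a1–v6, a2–v7, a3–v3, a4–v1, a5–v8, a6–v2.
All 6 left vertices are matched, so no larger matching exists.

6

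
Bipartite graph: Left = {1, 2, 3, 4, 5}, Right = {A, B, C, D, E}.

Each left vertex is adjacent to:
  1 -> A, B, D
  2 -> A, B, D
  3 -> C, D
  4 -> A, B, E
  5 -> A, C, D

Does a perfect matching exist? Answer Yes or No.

Yes

For example, pair 1–A, 2–B, 3–D, 4–E, 5–C.
All 5 left vertices are covered.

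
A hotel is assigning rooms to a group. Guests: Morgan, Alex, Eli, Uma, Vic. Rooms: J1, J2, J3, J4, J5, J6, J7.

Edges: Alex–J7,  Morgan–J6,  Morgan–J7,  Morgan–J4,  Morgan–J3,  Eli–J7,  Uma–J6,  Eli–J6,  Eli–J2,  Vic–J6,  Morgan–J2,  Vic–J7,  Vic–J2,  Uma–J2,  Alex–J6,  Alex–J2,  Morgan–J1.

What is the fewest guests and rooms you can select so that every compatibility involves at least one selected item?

4

{Morgan, J2, J6, J7} is a vertex cover of size 4: every edge has an endpoint in this set.
No smaller cover exists because Morgan–J1, Alex–J2, Eli–J7, Uma–J6 is a matching of size 4, and a cover must include an endpoint of each of these disjoint edges (König's theorem).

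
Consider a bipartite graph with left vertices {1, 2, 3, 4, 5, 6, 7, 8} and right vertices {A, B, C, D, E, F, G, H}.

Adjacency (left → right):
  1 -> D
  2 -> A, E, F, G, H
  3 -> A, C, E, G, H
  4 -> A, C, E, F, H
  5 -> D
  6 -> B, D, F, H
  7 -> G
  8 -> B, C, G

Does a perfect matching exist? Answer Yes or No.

The set {1, 5} has only 1 neighbour ({D}), so by Hall's theorem at most 7 of the 8 left vertices can be matched.
Hence no matching covers every left vertex.

No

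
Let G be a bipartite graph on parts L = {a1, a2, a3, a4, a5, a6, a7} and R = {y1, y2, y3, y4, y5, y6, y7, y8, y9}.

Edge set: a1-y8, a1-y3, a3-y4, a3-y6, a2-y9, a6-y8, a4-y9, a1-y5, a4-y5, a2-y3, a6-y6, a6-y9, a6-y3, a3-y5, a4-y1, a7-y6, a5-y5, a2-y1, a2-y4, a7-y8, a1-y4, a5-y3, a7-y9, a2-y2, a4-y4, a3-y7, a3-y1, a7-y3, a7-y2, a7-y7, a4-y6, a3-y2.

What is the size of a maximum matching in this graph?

7

For example, pair a1-y8, a2-y4, a3-y6, a4-y9, a5-y5, a6-y3, a7-y7.
All 7 left vertices are matched, so no larger matching exists.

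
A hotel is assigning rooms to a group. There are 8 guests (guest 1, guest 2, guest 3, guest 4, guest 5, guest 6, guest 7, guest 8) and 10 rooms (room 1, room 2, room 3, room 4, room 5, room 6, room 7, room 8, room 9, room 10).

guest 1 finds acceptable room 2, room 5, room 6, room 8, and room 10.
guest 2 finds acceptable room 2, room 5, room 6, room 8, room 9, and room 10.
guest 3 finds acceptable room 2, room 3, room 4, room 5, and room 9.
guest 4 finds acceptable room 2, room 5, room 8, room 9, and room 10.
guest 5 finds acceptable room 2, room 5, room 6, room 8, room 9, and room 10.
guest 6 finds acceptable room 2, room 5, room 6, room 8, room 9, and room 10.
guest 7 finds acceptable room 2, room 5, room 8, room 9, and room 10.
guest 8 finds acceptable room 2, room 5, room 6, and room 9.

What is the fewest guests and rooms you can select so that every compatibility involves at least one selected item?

{guest 3, room 2, room 5, room 6, room 8, room 9, room 10} is a vertex cover of size 7: every edge has an endpoint in this set.
No smaller cover exists because guest 1–room 6, guest 2–room 10, guest 3–room 4, guest 4–room 9, guest 5–room 2, guest 6–room 5, guest 7–room 8 is a matching of size 7, and a cover must include an endpoint of each of these disjoint edges (König's theorem).

7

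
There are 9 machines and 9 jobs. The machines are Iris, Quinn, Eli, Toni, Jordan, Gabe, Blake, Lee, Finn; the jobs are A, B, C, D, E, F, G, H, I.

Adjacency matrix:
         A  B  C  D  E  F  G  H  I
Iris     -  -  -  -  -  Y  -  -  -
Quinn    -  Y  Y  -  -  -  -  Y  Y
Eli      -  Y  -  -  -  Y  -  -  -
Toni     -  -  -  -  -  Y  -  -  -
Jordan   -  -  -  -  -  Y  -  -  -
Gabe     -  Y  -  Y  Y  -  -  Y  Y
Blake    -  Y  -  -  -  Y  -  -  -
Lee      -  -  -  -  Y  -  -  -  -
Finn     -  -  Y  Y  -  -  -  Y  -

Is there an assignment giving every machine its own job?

The set {Iris, Eli, Toni, Jordan, Blake} has only 2 neighbours ({B, F}), so by Hall's theorem at most 6 of the 9 machines can be matched.
Hence no matching covers every machine.

No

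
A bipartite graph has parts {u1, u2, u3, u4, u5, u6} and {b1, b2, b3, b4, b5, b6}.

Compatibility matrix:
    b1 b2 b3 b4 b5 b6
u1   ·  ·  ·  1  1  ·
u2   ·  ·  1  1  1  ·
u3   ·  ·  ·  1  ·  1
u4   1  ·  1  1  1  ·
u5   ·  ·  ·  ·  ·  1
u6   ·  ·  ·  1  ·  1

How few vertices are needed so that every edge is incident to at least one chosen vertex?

5

{u1, u2, u4, b4, b6} is a vertex cover of size 5: every edge has an endpoint in this set.
No smaller cover exists because u1–b5, u2–b3, u3–b4, u4–b1, u5–b6 is a matching of size 5, and a cover must include an endpoint of each of these disjoint edges (König's theorem).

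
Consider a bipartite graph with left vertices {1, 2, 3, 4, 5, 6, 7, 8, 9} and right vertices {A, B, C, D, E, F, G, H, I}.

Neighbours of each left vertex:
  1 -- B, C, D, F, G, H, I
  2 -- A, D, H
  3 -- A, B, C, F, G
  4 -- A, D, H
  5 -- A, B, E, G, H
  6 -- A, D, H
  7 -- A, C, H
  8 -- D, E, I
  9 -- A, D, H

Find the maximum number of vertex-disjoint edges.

8

For example, pair 1→B, 2→H, 3→F, 4→A, 5→G, 6→D, 7→C, 8→E.
The set {2, 4, 6, 9} has only 3 neighbours ({A, D, H}), so by Hall's theorem at most 8 of the 9 left vertices can be matched.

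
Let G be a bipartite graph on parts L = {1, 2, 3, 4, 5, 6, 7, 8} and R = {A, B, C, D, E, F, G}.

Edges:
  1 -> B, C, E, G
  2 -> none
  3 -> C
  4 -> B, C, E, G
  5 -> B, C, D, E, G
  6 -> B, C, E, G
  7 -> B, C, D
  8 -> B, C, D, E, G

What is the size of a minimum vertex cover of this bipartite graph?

5

A maximum matching has 5 edges (e.g. 1–G, 3–C, 4–E, 5–D, 6–B).
By König's theorem the minimum vertex cover has the same size. One such cover is {B, C, D, E, G}.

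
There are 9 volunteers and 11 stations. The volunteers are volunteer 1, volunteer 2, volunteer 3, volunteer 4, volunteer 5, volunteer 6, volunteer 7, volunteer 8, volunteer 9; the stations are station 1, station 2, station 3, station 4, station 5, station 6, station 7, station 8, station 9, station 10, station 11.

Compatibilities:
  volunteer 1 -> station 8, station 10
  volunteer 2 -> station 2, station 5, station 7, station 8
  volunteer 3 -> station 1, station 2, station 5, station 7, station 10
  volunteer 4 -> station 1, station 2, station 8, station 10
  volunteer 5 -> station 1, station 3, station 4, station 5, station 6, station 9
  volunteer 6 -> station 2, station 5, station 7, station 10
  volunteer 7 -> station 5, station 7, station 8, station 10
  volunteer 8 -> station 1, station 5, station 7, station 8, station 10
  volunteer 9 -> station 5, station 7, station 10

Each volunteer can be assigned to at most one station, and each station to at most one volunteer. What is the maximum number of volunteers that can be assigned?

7

For example, pair volunteer 1-station 10, volunteer 2-station 2, volunteer 3-station 5, volunteer 4-station 1, volunteer 5-station 6, volunteer 6-station 7, volunteer 7-station 8.
The set {volunteer 1, volunteer 2, volunteer 3, volunteer 4, volunteer 6, volunteer 7, volunteer 8, volunteer 9} has only 6 neighbours ({station 1, station 10, station 2, station 5, station 7, station 8}), so by Hall's theorem at most 7 of the 9 volunteers can be matched.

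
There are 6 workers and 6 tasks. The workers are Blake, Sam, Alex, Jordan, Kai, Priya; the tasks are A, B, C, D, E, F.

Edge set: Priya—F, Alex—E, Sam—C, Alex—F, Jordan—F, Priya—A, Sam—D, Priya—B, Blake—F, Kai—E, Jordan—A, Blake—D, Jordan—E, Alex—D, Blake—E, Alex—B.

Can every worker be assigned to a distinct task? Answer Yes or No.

One maximum matching: Blake→F, Sam→C, Alex→D, Jordan→A, Kai→E, Priya→B.
All 6 workers are covered.

Yes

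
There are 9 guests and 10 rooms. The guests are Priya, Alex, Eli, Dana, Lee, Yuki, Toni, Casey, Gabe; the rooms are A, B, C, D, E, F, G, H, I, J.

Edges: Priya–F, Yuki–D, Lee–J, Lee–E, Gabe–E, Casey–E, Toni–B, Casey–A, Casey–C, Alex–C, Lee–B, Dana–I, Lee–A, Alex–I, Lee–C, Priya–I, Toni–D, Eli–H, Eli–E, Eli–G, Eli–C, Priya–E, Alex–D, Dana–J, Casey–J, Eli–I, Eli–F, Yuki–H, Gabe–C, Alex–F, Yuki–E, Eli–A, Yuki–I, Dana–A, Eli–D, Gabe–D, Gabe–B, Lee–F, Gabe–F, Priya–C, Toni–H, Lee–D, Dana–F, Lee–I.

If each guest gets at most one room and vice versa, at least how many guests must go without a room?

0

A valid assignment of size 9: Priya-C, Alex-F, Eli-G, Dana-I, Lee-A, Yuki-D, Toni-B, Casey-J, Gabe-E.
This saturates every guest, so 9 is the maximum.
That matches 9 of the 9, leaving 0 unmatched; no matching can do better.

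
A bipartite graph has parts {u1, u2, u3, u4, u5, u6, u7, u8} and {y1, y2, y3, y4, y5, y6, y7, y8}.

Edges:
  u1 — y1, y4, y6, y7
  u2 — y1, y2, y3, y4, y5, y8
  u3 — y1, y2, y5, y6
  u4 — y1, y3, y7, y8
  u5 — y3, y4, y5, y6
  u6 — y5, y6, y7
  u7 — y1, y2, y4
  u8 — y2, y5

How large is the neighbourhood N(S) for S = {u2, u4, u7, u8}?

The union of neighbours of {u2, u4, u7, u8} is {y1, y2, y3, y4, y5, y7, y8}, which has 7 elements.
Since |N(S)| = 7 ≥ |S| = 4, Hall's condition holds for this subset.

7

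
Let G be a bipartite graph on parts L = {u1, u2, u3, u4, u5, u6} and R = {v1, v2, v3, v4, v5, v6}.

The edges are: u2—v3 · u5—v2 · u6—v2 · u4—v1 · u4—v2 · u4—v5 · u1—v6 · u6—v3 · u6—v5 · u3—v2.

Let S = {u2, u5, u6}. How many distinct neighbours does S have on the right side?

The union of neighbours of {u2, u5, u6} is {v2, v3, v5}, which has 3 elements.
Since |N(S)| = 3 ≥ |S| = 3, Hall's condition holds for this subset.

3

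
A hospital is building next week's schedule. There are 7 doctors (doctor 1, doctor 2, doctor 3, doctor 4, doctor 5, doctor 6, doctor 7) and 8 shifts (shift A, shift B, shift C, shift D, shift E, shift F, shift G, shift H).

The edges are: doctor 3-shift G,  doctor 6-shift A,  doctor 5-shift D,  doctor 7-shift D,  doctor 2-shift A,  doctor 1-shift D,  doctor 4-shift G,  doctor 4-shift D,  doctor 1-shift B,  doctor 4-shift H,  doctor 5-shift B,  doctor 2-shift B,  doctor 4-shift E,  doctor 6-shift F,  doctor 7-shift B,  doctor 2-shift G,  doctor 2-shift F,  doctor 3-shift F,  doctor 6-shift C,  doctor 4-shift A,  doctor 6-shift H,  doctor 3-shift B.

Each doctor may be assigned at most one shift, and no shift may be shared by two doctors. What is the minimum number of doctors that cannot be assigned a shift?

A valid assignment of size 6: doctor 1–shift B, doctor 2–shift A, doctor 3–shift G, doctor 4–shift H, doctor 5–shift D, doctor 6–shift F.
The set {doctor 1, doctor 5, doctor 7} has only 2 neighbours ({shift B, shift D}), so by Hall's theorem at most 6 of the 7 doctors can be matched.
That matches 6 of the 7, leaving 1 unmatched; no matching can do better.

1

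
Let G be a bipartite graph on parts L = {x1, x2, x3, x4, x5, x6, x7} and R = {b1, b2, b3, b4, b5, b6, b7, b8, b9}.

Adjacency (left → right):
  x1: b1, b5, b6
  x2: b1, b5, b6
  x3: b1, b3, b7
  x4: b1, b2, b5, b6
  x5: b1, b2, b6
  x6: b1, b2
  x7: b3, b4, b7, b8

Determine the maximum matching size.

6

One maximum matching: x1-b1, x2-b5, x3-b7, x4-b2, x5-b6, x7-b3.
The set {x1, x2, x4, x5, x6} has only 4 neighbours ({b1, b2, b5, b6}), so by Hall's theorem at most 6 of the 7 left vertices can be matched.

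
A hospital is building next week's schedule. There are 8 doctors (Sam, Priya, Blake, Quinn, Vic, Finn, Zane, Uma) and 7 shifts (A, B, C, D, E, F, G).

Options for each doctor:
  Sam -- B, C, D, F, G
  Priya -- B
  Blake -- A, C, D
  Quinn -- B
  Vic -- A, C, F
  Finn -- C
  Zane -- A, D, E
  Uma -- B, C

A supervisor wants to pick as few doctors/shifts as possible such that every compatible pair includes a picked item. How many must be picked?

6

A maximum matching has 6 edges (e.g. Sam–G, Priya–B, Blake–D, Vic–F, Finn–C, Zane–E).
By König's theorem the minimum vertex cover has the same size. One such cover is {Sam, Blake, Vic, Zane, B, C}.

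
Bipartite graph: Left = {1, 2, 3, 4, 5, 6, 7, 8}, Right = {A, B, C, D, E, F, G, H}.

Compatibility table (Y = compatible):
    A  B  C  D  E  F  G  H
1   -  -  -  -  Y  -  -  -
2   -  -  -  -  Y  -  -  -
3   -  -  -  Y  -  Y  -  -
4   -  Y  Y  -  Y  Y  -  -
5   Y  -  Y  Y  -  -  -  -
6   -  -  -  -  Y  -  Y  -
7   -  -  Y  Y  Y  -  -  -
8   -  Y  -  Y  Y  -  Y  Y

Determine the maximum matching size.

7

A valid assignment of size 7: 1-E, 3-F, 4-B, 5-D, 6-G, 7-C, 8-H.
The set {1, 2} has only 1 neighbour ({E}), so by Hall's theorem at most 7 of the 8 left vertices can be matched.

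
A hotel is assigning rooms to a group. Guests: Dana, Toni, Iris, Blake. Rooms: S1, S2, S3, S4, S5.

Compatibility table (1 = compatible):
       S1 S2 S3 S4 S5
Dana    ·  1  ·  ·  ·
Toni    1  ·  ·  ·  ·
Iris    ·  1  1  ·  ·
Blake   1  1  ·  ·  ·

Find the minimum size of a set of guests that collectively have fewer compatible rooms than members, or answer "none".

Take S = {Dana, Toni, Blake}. Its neighbourhood is {S1, S2}, so |N(S)| = 2 < |S| = 3.
Every subset of size less than 3 has at least as many neighbours as members, so 3 is the minimum.

3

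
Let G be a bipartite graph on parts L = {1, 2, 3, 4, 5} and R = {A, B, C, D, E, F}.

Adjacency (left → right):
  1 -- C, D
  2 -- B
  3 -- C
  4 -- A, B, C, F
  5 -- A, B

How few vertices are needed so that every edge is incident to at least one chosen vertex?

The 5 edges 1–D, 2–B, 3–C, 4–F, 5–A form a matching, so any vertex cover needs at least 5 vertices (one per matched edge).
Conversely {1, 2, 3, 4, 5} meets every edge and has exactly 5 vertices, so 5 is optimal.

5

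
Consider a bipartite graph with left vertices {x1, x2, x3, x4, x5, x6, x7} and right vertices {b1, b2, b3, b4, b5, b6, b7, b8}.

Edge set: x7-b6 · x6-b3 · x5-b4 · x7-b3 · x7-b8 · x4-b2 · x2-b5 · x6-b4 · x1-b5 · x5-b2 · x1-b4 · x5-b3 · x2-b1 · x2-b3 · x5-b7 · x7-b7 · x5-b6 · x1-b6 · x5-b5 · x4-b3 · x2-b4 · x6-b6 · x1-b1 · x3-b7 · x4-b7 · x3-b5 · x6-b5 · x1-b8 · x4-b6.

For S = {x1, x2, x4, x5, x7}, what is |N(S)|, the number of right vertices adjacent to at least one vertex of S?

8

The union of neighbours of {x1, x2, x4, x5, x7} is {b1, b2, b3, b4, b5, b6, b7, b8}, which has 8 elements.
Since |N(S)| = 8 ≥ |S| = 5, Hall's condition holds for this subset.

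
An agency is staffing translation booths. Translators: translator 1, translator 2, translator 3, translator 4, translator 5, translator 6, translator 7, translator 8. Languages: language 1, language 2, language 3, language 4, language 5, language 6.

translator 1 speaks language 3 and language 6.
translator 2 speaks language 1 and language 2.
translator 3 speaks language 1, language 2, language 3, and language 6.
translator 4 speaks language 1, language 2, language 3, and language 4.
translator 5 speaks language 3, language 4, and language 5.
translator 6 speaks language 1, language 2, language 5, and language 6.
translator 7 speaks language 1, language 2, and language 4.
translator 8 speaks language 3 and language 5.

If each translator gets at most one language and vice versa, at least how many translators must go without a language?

2

One maximum matching: translator 1→language 3, translator 2→language 1, translator 3→language 2, translator 4→language 4, translator 5→language 5, translator 6→language 6.
The set {translator 1, translator 2, translator 3, translator 4, translator 5, translator 6, translator 7, translator 8} has only 6 neighbours ({language 1, language 2, language 3, language 4, language 5, language 6}), so by Hall's theorem at most 6 of the 8 translators can be matched.
That matches 6 of the 8, leaving 2 unmatched; no matching can do better.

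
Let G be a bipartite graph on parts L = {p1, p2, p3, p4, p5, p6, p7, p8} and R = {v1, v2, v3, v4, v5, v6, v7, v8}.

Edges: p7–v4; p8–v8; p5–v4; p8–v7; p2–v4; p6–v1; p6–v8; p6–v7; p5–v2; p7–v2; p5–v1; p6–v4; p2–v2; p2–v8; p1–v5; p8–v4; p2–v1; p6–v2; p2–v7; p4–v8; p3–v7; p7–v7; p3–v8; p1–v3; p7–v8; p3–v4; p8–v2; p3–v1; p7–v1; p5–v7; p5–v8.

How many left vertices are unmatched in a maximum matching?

For example, pair p1-v3, p2-v4, p3-v7, p4-v8, p5-v1, p6-v2.
The set {p2, p3, p4, p5, p6, p7, p8} has only 5 neighbours ({v1, v2, v4, v7, v8}), so by Hall's theorem at most 6 of the 8 left vertices can be matched.
That matches 6 of the 8, leaving 2 unmatched; no matching can do better.

2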